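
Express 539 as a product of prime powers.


539 / 7 = 77
77 / 7 = 11
11 / 11 = 1
539 = 7^2 × 11


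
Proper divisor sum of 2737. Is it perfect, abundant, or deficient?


Proper divisors: 1, 7, 17, 23, 119, 161, 391
Sum = 1 + 7 + 17 + 23 + 119 + 161 + 391 = 719
719 < 2737 → deficient

s(2737) = 719 (deficient)


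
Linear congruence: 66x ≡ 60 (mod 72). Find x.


GCD(66, 72) = 6 divides 60
Divide: 11x ≡ 10 (mod 12)
x ≡ 2 (mod 12)


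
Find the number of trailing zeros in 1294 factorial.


floor(1294/5) = 258
floor(1294/25) = 51
floor(1294/125) = 10
floor(1294/625) = 2
Total = 321

321 trailing zeros


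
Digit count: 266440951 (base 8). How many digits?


266440951 in base 8 = 1770310367
Number of digits = 10

10 digits (base 8)


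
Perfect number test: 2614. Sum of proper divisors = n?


Proper divisors of 2614: 1, 2, 1307
Sum = 1 + 2 + 1307 = 1310

No, 2614 is not perfect (1310 ≠ 2614)


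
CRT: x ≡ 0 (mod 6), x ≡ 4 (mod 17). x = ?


M = 6*17 = 102
M1 = M/6 = 17, M2 = M/17 = 6
M1^(-1) mod 6 = 5, M2^(-1) mod 17 = 3
x = 0*17*5 + 4*6*3 = 72
72 mod 102 = 72
Check: 72 mod 6 = 0 ✓, 72 mod 17 = 4 ✓

x ≡ 72 (mod 102)


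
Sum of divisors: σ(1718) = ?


Divisors of 1718: 1, 2, 859, 1718
Sum = 1 + 2 + 859 + 1718 = 2580

σ(1718) = 2580


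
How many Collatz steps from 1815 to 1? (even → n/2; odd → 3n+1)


1815 → 5446 → 2723 → 8170 → 4085 → 12256 → 6128 → 3064 → 1532 → 766 → 383 → 1150 → 575 → 1726 → 863 → 2590 → 1295 → 3886 → 1943 → 5830 → 2915 → 8746 → 4373 → 13120 → 6560 → 3280 → 1640 → 820 → 410 → 205 → 616 → 308 → 154 → 77 → 232 → 116 → 58 → 29 → 88 → 44 → 22 → 11 → 34 → 17 → 52 → 26 → 13 → 40 → 20 → 10 → 5 → 16 → 8 → 4 → 2 → 1
Total steps = 55

55 steps


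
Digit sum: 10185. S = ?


1 + 0 + 1 + 8 + 5 = 15


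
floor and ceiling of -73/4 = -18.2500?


-73/4 = -18.2500
floor = -19
ceil = -18

floor = -19, ceil = -18


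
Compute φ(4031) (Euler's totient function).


4031 = 29 × 139
Prime factors: 29, 139
φ(4031) = 4031 × (1-1/29) × (1-1/139)
= 4031 × 28/29 × 138/139 = 3864

φ(4031) = 3864


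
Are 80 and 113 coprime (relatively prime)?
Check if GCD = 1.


Euclidean algorithm:
113 = 1 * 80 + 33
80 = 2 * 33 + 14
33 = 2 * 14 + 5
14 = 2 * 5 + 4
5 = 1 * 4 + 1
4 = 4 * 1 + 0
GCD(80, 113) = 1

Yes, coprime (GCD = 1)


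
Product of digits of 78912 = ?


7 × 8 × 9 × 1 × 2 = 1008


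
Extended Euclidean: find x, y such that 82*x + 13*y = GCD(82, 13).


Tabular extended Euclidean (each row: r = 82*s + 13*t):
r=82, s=1, t=0
r=13, s=0, t=1
q=6: r=4, s=1, t=-6   [82*(1) + 13*(-6) = 4]
q=3: r=1, s=-3, t=19   [82*(-3) + 13*(19) = 1]
q=4: r=0, s=13, t=-82   [82*(13) + 13*(-82) = 0]
GCD = 1; from the row with r=1: x=-3, y=19
Check: 82*(-3) + 13*(19) = -246 + 247 = 1

GCD = 1, x = -3, y = 19


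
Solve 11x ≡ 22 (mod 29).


GCD(11, 29) = 1, unique solution
a^(-1) mod 29 = 8
x = 8 * 22 mod 29 = 2

x ≡ 2 (mod 29)


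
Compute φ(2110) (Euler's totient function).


2110 = 2 × 5 × 211
Prime factors: 2, 5, 211
φ(2110) = 2110 × (1-1/2) × (1-1/5) × (1-1/211)
= 2110 × 1/2 × 4/5 × 210/211 = 840

φ(2110) = 840


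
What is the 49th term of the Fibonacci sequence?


Sequence: 1, 1, 2, 3, 5, 8, 13, 21, 34, 55, 89, 144, 233, 377, 610, 987, 1597, 2584, 4181, 6765, 10946, 17711, 28657, 46368, 75025, 121393, 196418, 317811, 514229, 832040, 1346269, 2178309, 3524578, 5702887, 9227465, 14930352, 24157817, 39088169, 63245986, 102334155, 165580141, 267914296, 433494437, 701408733, 1134903170, 1836311903, 2971215073, 4807526976, 7778742049
F(49) = 7778742049


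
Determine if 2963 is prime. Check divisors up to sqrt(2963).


Check divisors up to sqrt(2963) = 54.4334
No divisors found.
2963 is prime.

Yes, 2963 is prime


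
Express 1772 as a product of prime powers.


1772 / 2 = 886
886 / 2 = 443
443 / 443 = 1
1772 = 2^2 × 443


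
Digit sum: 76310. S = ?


7 + 6 + 3 + 1 + 0 = 17


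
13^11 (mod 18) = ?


13^1 mod 18 = 13
13^2 mod 18 = 7
13^3 mod 18 = 1
13^4 mod 18 = 13
13^5 mod 18 = 7
13^6 mod 18 = 1
13^7 mod 18 = 13
13^8 mod 18 = 7
13^9 mod 18 = 1
13^10 mod 18 = 13
13^11 mod 18 = 7


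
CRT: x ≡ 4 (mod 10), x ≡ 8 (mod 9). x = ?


M = 10*9 = 90
M1 = M/10 = 9, M2 = M/9 = 10
M1^(-1) mod 10 = 9, M2^(-1) mod 9 = 1
x = 4*9*9 + 8*10*1 = 404
404 mod 90 = 44
Check: 44 mod 10 = 4 ✓, 44 mod 9 = 8 ✓

x ≡ 44 (mod 90)


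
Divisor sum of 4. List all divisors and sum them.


Divisors of 4: 1, 2, 4
Sum = 1 + 2 + 4 = 7

σ(4) = 7


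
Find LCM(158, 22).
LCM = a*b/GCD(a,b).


GCD(158, 22) = 2
LCM = 158*22/2 = 3476/2 = 1738

LCM = 1738


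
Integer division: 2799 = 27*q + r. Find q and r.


2799 = 27 * 103 + 18
Check: 2781 + 18 = 2799

q = 103, r = 18


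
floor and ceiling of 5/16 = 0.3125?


5/16 = 0.3125
floor = 0
ceil = 1

floor = 0, ceil = 1


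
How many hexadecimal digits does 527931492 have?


527931492 in base 16 = 1F779864
Number of digits = 8

8 digits (base 16)


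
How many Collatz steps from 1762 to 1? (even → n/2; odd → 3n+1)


1762 → 881 → 2644 → 1322 → 661 → 1984 → 992 → 496 → 248 → 124 → 62 → 31 → 94 → 47 → 142 → 71 → 214 → 107 → 322 → 161 → 484 → 242 → 121 → 364 → 182 → 91 → 274 → 137 → 412 → 206 → 103 → 310 → 155 → 466 → 233 → 700 → 350 → 175 → 526 → 263 → 790 → 395 → 1186 → 593 → 1780 → 890 → 445 → 1336 → 668 → 334 → 167 → 502 → 251 → 754 → 377 → 1132 → 566 → 283 → 850 → 425 → 1276 → 638 → 319 → 958 → 479 → 1438 → 719 → 2158 → 1079 → 3238 → 1619 → 4858 → 2429 → 7288 → 3644 → 1822 → 911 → 2734 → 1367 → 4102 → 2051 → 6154 → 3077 → 9232 → 4616 → 2308 → 1154 → 577 → 1732 → 866 → 433 → 1300 → 650 → 325 → 976 → 488 → 244 → 122 → 61 → 184 → 92 → 46 → 23 → 70 → 35 → 106 → 53 → 160 → 80 → 40 → 20 → 10 → 5 → 16 → 8 → 4 → 2 → 1
Total steps = 117

117 steps


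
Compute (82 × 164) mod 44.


82 × 164 = 13448
13448 mod 44 = 28


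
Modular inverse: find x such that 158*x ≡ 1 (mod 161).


Use the extended Euclidean algorithm on (161, 158); each row r = 161*s + 158*t:
r=161, s=1, t=0
r=158, s=0, t=1
q=1: r=3, s=1, t=-1   [161*(1) + 158*(-1) = 3]
q=52: r=2, s=-52, t=53   [161*(-52) + 158*(53) = 2]
q=1: r=1, s=53, t=-54   [161*(53) + 158*(-54) = 1]
q=2: r=0, s=-158, t=161   [161*(-158) + 158*(161) = 0]
GCD = 1 with t = -54, so 158*(-54) ≡ 1 (mod 161)
Inverse = -54 mod 161 = 107
Check: 158 * 107 = 16906 ≡ 1 (mod 161)

158^(-1) ≡ 107 (mod 161)


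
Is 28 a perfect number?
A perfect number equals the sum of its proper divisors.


Proper divisors of 28: 1, 2, 4, 7, 14
Sum = 1 + 2 + 4 + 7 + 14 = 28

Yes, 28 is perfect (28 = 28)


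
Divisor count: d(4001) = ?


4001 = 4001^1
d(4001) = (1+1) = 2

2 divisors


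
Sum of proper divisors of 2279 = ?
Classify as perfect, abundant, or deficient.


Proper divisors: 1, 43, 53
Sum = 1 + 43 + 53 = 97
97 < 2279 → deficient

s(2279) = 97 (deficient)


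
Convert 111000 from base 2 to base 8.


111000 (base 2) = 56 (decimal)
56 (decimal) = 70 (base 8)


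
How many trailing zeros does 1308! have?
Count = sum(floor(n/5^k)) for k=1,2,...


floor(1308/5) = 261
floor(1308/25) = 52
floor(1308/125) = 10
floor(1308/625) = 2
Total = 325

325 trailing zeros


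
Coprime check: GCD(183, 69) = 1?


Euclidean algorithm:
183 = 2 * 69 + 45
69 = 1 * 45 + 24
45 = 1 * 24 + 21
24 = 1 * 21 + 3
21 = 7 * 3 + 0
GCD(183, 69) = 3

No, not coprime (GCD = 3)


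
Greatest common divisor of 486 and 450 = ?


486 = 1 * 450 + 36
450 = 12 * 36 + 18
36 = 2 * 18 + 0
GCD = 18


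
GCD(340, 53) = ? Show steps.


340 = 6 * 53 + 22
53 = 2 * 22 + 9
22 = 2 * 9 + 4
9 = 2 * 4 + 1
4 = 4 * 1 + 0
GCD = 1


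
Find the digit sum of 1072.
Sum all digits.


1 + 0 + 7 + 2 = 10


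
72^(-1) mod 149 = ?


Use the extended Euclidean algorithm on (149, 72); each row r = 149*s + 72*t:
r=149, s=1, t=0
r=72, s=0, t=1
q=2: r=5, s=1, t=-2   [149*(1) + 72*(-2) = 5]
q=14: r=2, s=-14, t=29   [149*(-14) + 72*(29) = 2]
q=2: r=1, s=29, t=-60   [149*(29) + 72*(-60) = 1]
q=2: r=0, s=-72, t=149   [149*(-72) + 72*(149) = 0]
GCD = 1 with t = -60, so 72*(-60) ≡ 1 (mod 149)
Inverse = -60 mod 149 = 89
Check: 72 * 89 = 6408 ≡ 1 (mod 149)

72^(-1) ≡ 89 (mod 149)


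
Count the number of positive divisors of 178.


178 = 2^1 × 89^1
d(178) = (1+1) × (1+1) = 4

4 divisors


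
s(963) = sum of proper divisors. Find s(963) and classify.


Proper divisors: 1, 3, 9, 107, 321
Sum = 1 + 3 + 9 + 107 + 321 = 441
441 < 963 → deficient

s(963) = 441 (deficient)


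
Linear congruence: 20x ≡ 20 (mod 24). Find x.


GCD(20, 24) = 4 divides 20
Divide: 5x ≡ 5 (mod 6)
x ≡ 1 (mod 6)


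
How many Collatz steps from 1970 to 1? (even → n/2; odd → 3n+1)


1970 → 985 → 2956 → 1478 → 739 → 2218 → 1109 → 3328 → 1664 → 832 → 416 → 208 → 104 → 52 → 26 → 13 → 40 → 20 → 10 → 5 → 16 → 8 → 4 → 2 → 1
Total steps = 24

24 steps


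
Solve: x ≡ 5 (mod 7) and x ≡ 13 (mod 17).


M = 7*17 = 119
M1 = M/7 = 17, M2 = M/17 = 7
M1^(-1) mod 7 = 5, M2^(-1) mod 17 = 5
x = 5*17*5 + 13*7*5 = 880
880 mod 119 = 47
Check: 47 mod 7 = 5 ✓, 47 mod 17 = 13 ✓

x ≡ 47 (mod 119)


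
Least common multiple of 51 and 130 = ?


GCD(51, 130) = 1
LCM = 51*130/1 = 6630/1 = 6630

LCM = 6630


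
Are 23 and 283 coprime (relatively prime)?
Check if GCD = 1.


Euclidean algorithm:
283 = 12 * 23 + 7
23 = 3 * 7 + 2
7 = 3 * 2 + 1
2 = 2 * 1 + 0
GCD(23, 283) = 1

Yes, coprime (GCD = 1)


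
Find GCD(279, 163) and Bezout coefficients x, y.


Tabular extended Euclidean (each row: r = 279*s + 163*t):
r=279, s=1, t=0
r=163, s=0, t=1
q=1: r=116, s=1, t=-1   [279*(1) + 163*(-1) = 116]
q=1: r=47, s=-1, t=2   [279*(-1) + 163*(2) = 47]
q=2: r=22, s=3, t=-5   [279*(3) + 163*(-5) = 22]
q=2: r=3, s=-7, t=12   [279*(-7) + 163*(12) = 3]
q=7: r=1, s=52, t=-89   [279*(52) + 163*(-89) = 1]
q=3: r=0, s=-163, t=279   [279*(-163) + 163*(279) = 0]
GCD = 1; from the row with r=1: x=52, y=-89
Check: 279*(52) + 163*(-89) = 14508 - 14507 = 1

GCD = 1, x = 52, y = -89


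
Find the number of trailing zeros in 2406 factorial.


floor(2406/5) = 481
floor(2406/25) = 96
floor(2406/125) = 19
floor(2406/625) = 3
Total = 599

599 trailing zeros


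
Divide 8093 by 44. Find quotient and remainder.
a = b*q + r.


8093 = 44 * 183 + 41
Check: 8052 + 41 = 8093

q = 183, r = 41


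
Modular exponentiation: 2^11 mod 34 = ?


2^1 mod 34 = 2
2^2 mod 34 = 4
2^3 mod 34 = 8
2^4 mod 34 = 16
2^5 mod 34 = 32
2^6 mod 34 = 30
2^7 mod 34 = 26
2^8 mod 34 = 18
2^9 mod 34 = 2
2^10 mod 34 = 4
2^11 mod 34 = 8


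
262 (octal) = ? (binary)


262 (base 8) = 178 (decimal)
178 (decimal) = 10110010 (base 2)


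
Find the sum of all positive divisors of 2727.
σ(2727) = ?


Divisors of 2727: 1, 3, 9, 27, 101, 303, 909, 2727
Sum = 1 + 3 + 9 + 27 + 101 + 303 + 909 + 2727 = 4080

σ(2727) = 4080


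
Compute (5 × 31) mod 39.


5 × 31 = 155
155 mod 39 = 38


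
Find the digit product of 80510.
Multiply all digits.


8 × 0 × 5 × 1 × 0 = 0


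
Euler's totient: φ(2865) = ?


2865 = 3 × 5 × 191
Prime factors: 3, 5, 191
φ(2865) = 2865 × (1-1/3) × (1-1/5) × (1-1/191)
= 2865 × 2/3 × 4/5 × 190/191 = 1520

φ(2865) = 1520


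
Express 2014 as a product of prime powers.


2014 / 2 = 1007
1007 / 19 = 53
53 / 53 = 1
2014 = 2 × 19 × 53


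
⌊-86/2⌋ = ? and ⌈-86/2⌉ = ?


-86/2 = -43.0000
floor = -43
ceil = -43

floor = -43, ceil = -43


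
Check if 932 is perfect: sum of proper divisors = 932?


Proper divisors of 932: 1, 2, 4, 233, 466
Sum = 1 + 2 + 4 + 233 + 466 = 706

No, 932 is not perfect (706 ≠ 932)


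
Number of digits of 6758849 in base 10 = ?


6758849 has 7 digits in base 10
floor(log10(6758849)) + 1 = floor(6.8299) + 1 = 7

7 digits (base 10)


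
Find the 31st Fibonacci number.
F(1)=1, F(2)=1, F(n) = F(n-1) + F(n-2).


Sequence: 1, 1, 2, 3, 5, 8, 13, 21, 34, 55, 89, 144, 233, 377, 610, 987, 1597, 2584, 4181, 6765, 10946, 17711, 28657, 46368, 75025, 121393, 196418, 317811, 514229, 832040, 1346269
F(31) = 1346269


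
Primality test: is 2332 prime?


2332 / 2 = 1166 (exact division)
2332 is NOT prime.

No, 2332 is not prime


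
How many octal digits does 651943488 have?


651943488 in base 8 = 4666757100
Number of digits = 10

10 digits (base 8)


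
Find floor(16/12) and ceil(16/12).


16/12 = 1.3333
floor = 1
ceil = 2

floor = 1, ceil = 2


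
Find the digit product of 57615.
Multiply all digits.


5 × 7 × 6 × 1 × 5 = 1050


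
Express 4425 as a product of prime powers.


4425 / 3 = 1475
1475 / 5 = 295
295 / 5 = 59
59 / 59 = 1
4425 = 3 × 5^2 × 59


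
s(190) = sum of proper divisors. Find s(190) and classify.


Proper divisors: 1, 2, 5, 10, 19, 38, 95
Sum = 1 + 2 + 5 + 10 + 19 + 38 + 95 = 170
170 < 190 → deficient

s(190) = 170 (deficient)


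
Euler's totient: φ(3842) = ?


3842 = 2 × 17 × 113
Prime factors: 2, 17, 113
φ(3842) = 3842 × (1-1/2) × (1-1/17) × (1-1/113)
= 3842 × 1/2 × 16/17 × 112/113 = 1792

φ(3842) = 1792


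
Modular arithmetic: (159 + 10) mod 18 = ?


159 + 10 = 169
169 mod 18 = 7


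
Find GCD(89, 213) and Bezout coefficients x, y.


Tabular extended Euclidean (each row: r = 89*s + 213*t):
r=89, s=1, t=0
r=213, s=0, t=1
q=0: r=89, s=1, t=0   [89*(1) + 213*(0) = 89]
q=2: r=35, s=-2, t=1   [89*(-2) + 213*(1) = 35]
q=2: r=19, s=5, t=-2   [89*(5) + 213*(-2) = 19]
q=1: r=16, s=-7, t=3   [89*(-7) + 213*(3) = 16]
q=1: r=3, s=12, t=-5   [89*(12) + 213*(-5) = 3]
q=5: r=1, s=-67, t=28   [89*(-67) + 213*(28) = 1]
q=3: r=0, s=213, t=-89   [89*(213) + 213*(-89) = 0]
GCD = 1; from the row with r=1: x=-67, y=28
Check: 89*(-67) + 213*(28) = -5963 + 5964 = 1

GCD = 1, x = -67, y = 28


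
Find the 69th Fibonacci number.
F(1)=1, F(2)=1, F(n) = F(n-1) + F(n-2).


Sequence: 1, 1, 2, 3, 5, 8, 13, 21, 34, 55, 89, 144, 233, 377, 610, 987, 1597, 2584, 4181, 6765, 10946, 17711, 28657, 46368, 75025, 121393, 196418, 317811, 514229, 832040, 1346269, 2178309, 3524578, 5702887, 9227465, 14930352, 24157817, 39088169, 63245986, 102334155, 165580141, 267914296, 433494437, 701408733, 1134903170, 1836311903, 2971215073, 4807526976, 7778742049, 12586269025, 20365011074, 32951280099, 53316291173, 86267571272, 139583862445, 225851433717, 365435296162, 591286729879, 956722026041, 1548008755920, 2504730781961, 4052739537881, 6557470319842, 10610209857723, 17167680177565, 27777890035288, 44945570212853, 72723460248141, 117669030460994
F(69) = 117669030460994


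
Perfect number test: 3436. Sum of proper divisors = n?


Proper divisors of 3436: 1, 2, 4, 859, 1718
Sum = 1 + 2 + 4 + 859 + 1718 = 2584

No, 3436 is not perfect (2584 ≠ 3436)


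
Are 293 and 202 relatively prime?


Euclidean algorithm:
293 = 1 * 202 + 91
202 = 2 * 91 + 20
91 = 4 * 20 + 11
20 = 1 * 11 + 9
11 = 1 * 9 + 2
9 = 4 * 2 + 1
2 = 2 * 1 + 0
GCD(293, 202) = 1

Yes, coprime (GCD = 1)


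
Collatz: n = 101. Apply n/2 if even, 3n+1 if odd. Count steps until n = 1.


101 → 304 → 152 → 76 → 38 → 19 → 58 → 29 → 88 → 44 → 22 → 11 → 34 → 17 → 52 → 26 → 13 → 40 → 20 → 10 → 5 → 16 → 8 → 4 → 2 → 1
Total steps = 25

25 steps


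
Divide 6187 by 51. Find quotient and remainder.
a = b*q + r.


6187 = 51 * 121 + 16
Check: 6171 + 16 = 6187

q = 121, r = 16


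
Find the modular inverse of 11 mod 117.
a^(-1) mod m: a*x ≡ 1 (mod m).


Use the extended Euclidean algorithm on (117, 11); each row r = 117*s + 11*t:
r=117, s=1, t=0
r=11, s=0, t=1
q=10: r=7, s=1, t=-10   [117*(1) + 11*(-10) = 7]
q=1: r=4, s=-1, t=11   [117*(-1) + 11*(11) = 4]
q=1: r=3, s=2, t=-21   [117*(2) + 11*(-21) = 3]
q=1: r=1, s=-3, t=32   [117*(-3) + 11*(32) = 1]
q=3: r=0, s=11, t=-117   [117*(11) + 11*(-117) = 0]
GCD = 1 with t = 32, so 11*(32) ≡ 1 (mod 117)
Inverse = 32 mod 117 = 32
Check: 11 * 32 = 352 ≡ 1 (mod 117)

11^(-1) ≡ 32 (mod 117)


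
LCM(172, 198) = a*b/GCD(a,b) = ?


GCD(172, 198) = 2
LCM = 172*198/2 = 34056/2 = 17028

LCM = 17028


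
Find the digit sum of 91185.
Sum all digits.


9 + 1 + 1 + 8 + 5 = 24


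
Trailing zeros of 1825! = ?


floor(1825/5) = 365
floor(1825/25) = 73
floor(1825/125) = 14
floor(1825/625) = 2
Total = 454

454 trailing zeros


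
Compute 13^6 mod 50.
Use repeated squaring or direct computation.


13^1 mod 50 = 13
13^2 mod 50 = 19
13^3 mod 50 = 47
13^4 mod 50 = 11
13^5 mod 50 = 43
13^6 mod 50 = 9


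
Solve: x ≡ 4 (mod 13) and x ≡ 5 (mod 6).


M = 13*6 = 78
M1 = M/13 = 6, M2 = M/6 = 13
M1^(-1) mod 13 = 11, M2^(-1) mod 6 = 1
x = 4*6*11 + 5*13*1 = 329
329 mod 78 = 17
Check: 17 mod 13 = 4 ✓, 17 mod 6 = 5 ✓

x ≡ 17 (mod 78)


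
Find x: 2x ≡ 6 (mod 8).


GCD(2, 8) = 2 divides 6
Divide: 1x ≡ 3 (mod 4)
x ≡ 3 (mod 4)


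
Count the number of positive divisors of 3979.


3979 = 23^1 × 173^1
d(3979) = (1+1) × (1+1) = 4

4 divisors


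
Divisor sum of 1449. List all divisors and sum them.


Divisors of 1449: 1, 3, 7, 9, 21, 23, 63, 69, 161, 207, 483, 1449
Sum = 1 + 3 + 7 + 9 + 21 + 23 + 63 + 69 + 161 + 207 + 483 + 1449 = 2496

σ(1449) = 2496


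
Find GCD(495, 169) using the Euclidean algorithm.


495 = 2 * 169 + 157
169 = 1 * 157 + 12
157 = 13 * 12 + 1
12 = 12 * 1 + 0
GCD = 1


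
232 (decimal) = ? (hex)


232 (base 10) = 232 (decimal)
232 (decimal) = E8 (base 16)


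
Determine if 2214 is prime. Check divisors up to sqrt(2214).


2214 / 2 = 1107 (exact division)
2214 is NOT prime.

No, 2214 is not prime


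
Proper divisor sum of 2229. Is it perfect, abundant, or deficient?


Proper divisors: 1, 3, 743
Sum = 1 + 3 + 743 = 747
747 < 2229 → deficient

s(2229) = 747 (deficient)


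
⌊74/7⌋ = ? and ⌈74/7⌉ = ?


74/7 = 10.5714
floor = 10
ceil = 11

floor = 10, ceil = 11


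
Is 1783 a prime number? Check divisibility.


Check divisors up to sqrt(1783) = 42.2256
No divisors found.
1783 is prime.

Yes, 1783 is prime


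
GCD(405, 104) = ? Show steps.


405 = 3 * 104 + 93
104 = 1 * 93 + 11
93 = 8 * 11 + 5
11 = 2 * 5 + 1
5 = 5 * 1 + 0
GCD = 1


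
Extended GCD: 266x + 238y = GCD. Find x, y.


Tabular extended Euclidean (each row: r = 266*s + 238*t):
r=266, s=1, t=0
r=238, s=0, t=1
q=1: r=28, s=1, t=-1   [266*(1) + 238*(-1) = 28]
q=8: r=14, s=-8, t=9   [266*(-8) + 238*(9) = 14]
q=2: r=0, s=17, t=-19   [266*(17) + 238*(-19) = 0]
GCD = 14; from the row with r=14: x=-8, y=9
Check: 266*(-8) + 238*(9) = -2128 + 2142 = 14

GCD = 14, x = -8, y = 9


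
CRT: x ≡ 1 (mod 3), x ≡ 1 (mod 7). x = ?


M = 3*7 = 21
M1 = M/3 = 7, M2 = M/7 = 3
M1^(-1) mod 3 = 1, M2^(-1) mod 7 = 5
x = 1*7*1 + 1*3*5 = 22
22 mod 21 = 1
Check: 1 mod 3 = 1 ✓, 1 mod 7 = 1 ✓

x ≡ 1 (mod 21)


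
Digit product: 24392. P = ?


2 × 4 × 3 × 9 × 2 = 432


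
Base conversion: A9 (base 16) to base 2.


A9 (base 16) = 169 (decimal)
169 (decimal) = 10101001 (base 2)


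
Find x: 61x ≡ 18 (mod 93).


GCD(61, 93) = 1, unique solution
a^(-1) mod 93 = 61
x = 61 * 18 mod 93 = 75

x ≡ 75 (mod 93)


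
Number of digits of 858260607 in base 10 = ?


858260607 has 9 digits in base 10
floor(log10(858260607)) + 1 = floor(8.9336) + 1 = 9

9 digits (base 10)


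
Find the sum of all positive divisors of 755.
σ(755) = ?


Divisors of 755: 1, 5, 151, 755
Sum = 1 + 5 + 151 + 755 = 912

σ(755) = 912


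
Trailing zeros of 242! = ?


floor(242/5) = 48
floor(242/25) = 9
floor(242/125) = 1
Total = 58

58 trailing zeros


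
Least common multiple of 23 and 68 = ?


GCD(23, 68) = 1
LCM = 23*68/1 = 1564/1 = 1564

LCM = 1564


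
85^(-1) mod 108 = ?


Use the extended Euclidean algorithm on (108, 85); each row r = 108*s + 85*t:
r=108, s=1, t=0
r=85, s=0, t=1
q=1: r=23, s=1, t=-1   [108*(1) + 85*(-1) = 23]
q=3: r=16, s=-3, t=4   [108*(-3) + 85*(4) = 16]
q=1: r=7, s=4, t=-5   [108*(4) + 85*(-5) = 7]
q=2: r=2, s=-11, t=14   [108*(-11) + 85*(14) = 2]
q=3: r=1, s=37, t=-47   [108*(37) + 85*(-47) = 1]
q=2: r=0, s=-85, t=108   [108*(-85) + 85*(108) = 0]
GCD = 1 with t = -47, so 85*(-47) ≡ 1 (mod 108)
Inverse = -47 mod 108 = 61
Check: 85 * 61 = 5185 ≡ 1 (mod 108)

85^(-1) ≡ 61 (mod 108)


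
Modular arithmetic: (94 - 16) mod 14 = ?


94 - 16 = 78
78 mod 14 = 8


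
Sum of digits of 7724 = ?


7 + 7 + 2 + 4 = 20


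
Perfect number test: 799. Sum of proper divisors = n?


Proper divisors of 799: 1, 17, 47
Sum = 1 + 17 + 47 = 65

No, 799 is not perfect (65 ≠ 799)


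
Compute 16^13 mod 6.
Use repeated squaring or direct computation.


16^1 mod 6 = 4
16^2 mod 6 = 4
16^3 mod 6 = 4
16^4 mod 6 = 4
16^5 mod 6 = 4
16^6 mod 6 = 4
16^7 mod 6 = 4
16^8 mod 6 = 4
16^9 mod 6 = 4
16^10 mod 6 = 4
16^11 mod 6 = 4
16^12 mod 6 = 4
16^13 mod 6 = 4


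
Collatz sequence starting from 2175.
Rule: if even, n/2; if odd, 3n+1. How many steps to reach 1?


2175 → 6526 → 3263 → 9790 → 4895 → 14686 → 7343 → 22030 → 11015 → 33046 → 16523 → 49570 → 24785 → 74356 → 37178 → 18589 → 55768 → 27884 → 13942 → 6971 → 20914 → 10457 → 31372 → 15686 → 7843 → 23530 → 11765 → 35296 → 17648 → 8824 → 4412 → 2206 → 1103 → 3310 → 1655 → 4966 → 2483 → 7450 → 3725 → 11176 → 5588 → 2794 → 1397 → 4192 → 2096 → 1048 → 524 → 262 → 131 → 394 → 197 → 592 → 296 → 148 → 74 → 37 → 112 → 56 → 28 → 14 → 7 → 22 → 11 → 34 → 17 → 52 → 26 → 13 → 40 → 20 → 10 → 5 → 16 → 8 → 4 → 2 → 1
Total steps = 76

76 steps


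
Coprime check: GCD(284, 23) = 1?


Euclidean algorithm:
284 = 12 * 23 + 8
23 = 2 * 8 + 7
8 = 1 * 7 + 1
7 = 7 * 1 + 0
GCD(284, 23) = 1

Yes, coprime (GCD = 1)


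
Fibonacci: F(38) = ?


Sequence: 1, 1, 2, 3, 5, 8, 13, 21, 34, 55, 89, 144, 233, 377, 610, 987, 1597, 2584, 4181, 6765, 10946, 17711, 28657, 46368, 75025, 121393, 196418, 317811, 514229, 832040, 1346269, 2178309, 3524578, 5702887, 9227465, 14930352, 24157817, 39088169
F(38) = 39088169


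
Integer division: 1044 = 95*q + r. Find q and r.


1044 = 95 * 10 + 94
Check: 950 + 94 = 1044

q = 10, r = 94


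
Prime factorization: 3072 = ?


3072 / 2 = 1536
1536 / 2 = 768
768 / 2 = 384
384 / 2 = 192
192 / 2 = 96
96 / 2 = 48
48 / 2 = 24
24 / 2 = 12
12 / 2 = 6
6 / 2 = 3
3 / 3 = 1
3072 = 2^10 × 3


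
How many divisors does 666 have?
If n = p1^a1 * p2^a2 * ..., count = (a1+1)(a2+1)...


666 = 2^1 × 3^2 × 37^1
d(666) = (1+1) × (2+1) × (1+1) = 12

12 divisors


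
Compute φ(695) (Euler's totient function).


695 = 5 × 139
Prime factors: 5, 139
φ(695) = 695 × (1-1/5) × (1-1/139)
= 695 × 4/5 × 138/139 = 552

φ(695) = 552


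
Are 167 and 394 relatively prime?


Euclidean algorithm:
394 = 2 * 167 + 60
167 = 2 * 60 + 47
60 = 1 * 47 + 13
47 = 3 * 13 + 8
13 = 1 * 8 + 5
8 = 1 * 5 + 3
5 = 1 * 3 + 2
3 = 1 * 2 + 1
2 = 2 * 1 + 0
GCD(167, 394) = 1

Yes, coprime (GCD = 1)


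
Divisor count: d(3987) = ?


3987 = 3^2 × 443^1
d(3987) = (2+1) × (1+1) = 6

6 divisors


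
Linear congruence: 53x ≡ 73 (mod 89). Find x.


GCD(53, 89) = 1, unique solution
a^(-1) mod 89 = 42
x = 42 * 73 mod 89 = 40

x ≡ 40 (mod 89)


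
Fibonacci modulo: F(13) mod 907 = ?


F(k) mod 907 for k=1..13:
1, 1, 2, 3, 5, 8, 13, 21, 34, 55, 89, 144, 233
F(13) mod 907 = 233


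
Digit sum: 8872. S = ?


8 + 8 + 7 + 2 = 25


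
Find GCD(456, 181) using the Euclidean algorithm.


456 = 2 * 181 + 94
181 = 1 * 94 + 87
94 = 1 * 87 + 7
87 = 12 * 7 + 3
7 = 2 * 3 + 1
3 = 3 * 1 + 0
GCD = 1


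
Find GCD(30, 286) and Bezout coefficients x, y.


Tabular extended Euclidean (each row: r = 30*s + 286*t):
r=30, s=1, t=0
r=286, s=0, t=1
q=0: r=30, s=1, t=0   [30*(1) + 286*(0) = 30]
q=9: r=16, s=-9, t=1   [30*(-9) + 286*(1) = 16]
q=1: r=14, s=10, t=-1   [30*(10) + 286*(-1) = 14]
q=1: r=2, s=-19, t=2   [30*(-19) + 286*(2) = 2]
q=7: r=0, s=143, t=-15   [30*(143) + 286*(-15) = 0]
GCD = 2; from the row with r=2: x=-19, y=2
Check: 30*(-19) + 286*(2) = -570 + 572 = 2

GCD = 2, x = -19, y = 2


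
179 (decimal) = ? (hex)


179 (base 10) = 179 (decimal)
179 (decimal) = B3 (base 16)


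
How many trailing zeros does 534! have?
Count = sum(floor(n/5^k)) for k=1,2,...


floor(534/5) = 106
floor(534/25) = 21
floor(534/125) = 4
Total = 131

131 trailing zeros


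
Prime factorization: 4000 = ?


4000 / 2 = 2000
2000 / 2 = 1000
1000 / 2 = 500
500 / 2 = 250
250 / 2 = 125
125 / 5 = 25
25 / 5 = 5
5 / 5 = 1
4000 = 2^5 × 5^3


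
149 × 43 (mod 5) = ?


149 × 43 = 6407
6407 mod 5 = 2


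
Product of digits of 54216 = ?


5 × 4 × 2 × 1 × 6 = 240


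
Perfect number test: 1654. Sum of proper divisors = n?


Proper divisors of 1654: 1, 2, 827
Sum = 1 + 2 + 827 = 830

No, 1654 is not perfect (830 ≠ 1654)


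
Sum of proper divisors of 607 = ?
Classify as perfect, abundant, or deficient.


Proper divisors: 1
Sum = 1 = 1
1 < 607 → deficient

s(607) = 1 (deficient)


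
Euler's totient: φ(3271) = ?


3271 = 3271
Prime factors: 3271
φ(3271) = 3271 × (1-1/3271)
= 3271 × 3270/3271 = 3270

φ(3271) = 3270


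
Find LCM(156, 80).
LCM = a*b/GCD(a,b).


GCD(156, 80) = 4
LCM = 156*80/4 = 12480/4 = 3120

LCM = 3120


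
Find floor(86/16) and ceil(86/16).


86/16 = 5.3750
floor = 5
ceil = 6

floor = 5, ceil = 6


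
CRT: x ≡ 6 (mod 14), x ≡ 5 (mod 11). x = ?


M = 14*11 = 154
M1 = M/14 = 11, M2 = M/11 = 14
M1^(-1) mod 14 = 9, M2^(-1) mod 11 = 4
x = 6*11*9 + 5*14*4 = 874
874 mod 154 = 104
Check: 104 mod 14 = 6 ✓, 104 mod 11 = 5 ✓

x ≡ 104 (mod 154)


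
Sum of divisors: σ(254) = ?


Divisors of 254: 1, 2, 127, 254
Sum = 1 + 2 + 127 + 254 = 384

σ(254) = 384


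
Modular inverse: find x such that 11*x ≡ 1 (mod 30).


Use the extended Euclidean algorithm on (30, 11); each row r = 30*s + 11*t:
r=30, s=1, t=0
r=11, s=0, t=1
q=2: r=8, s=1, t=-2   [30*(1) + 11*(-2) = 8]
q=1: r=3, s=-1, t=3   [30*(-1) + 11*(3) = 3]
q=2: r=2, s=3, t=-8   [30*(3) + 11*(-8) = 2]
q=1: r=1, s=-4, t=11   [30*(-4) + 11*(11) = 1]
q=2: r=0, s=11, t=-30   [30*(11) + 11*(-30) = 0]
GCD = 1 with t = 11, so 11*(11) ≡ 1 (mod 30)
Inverse = 11 mod 30 = 11
Check: 11 * 11 = 121 ≡ 1 (mod 30)

11^(-1) ≡ 11 (mod 30)


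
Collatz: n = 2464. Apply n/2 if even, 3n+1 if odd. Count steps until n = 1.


2464 → 1232 → 616 → 308 → 154 → 77 → 232 → 116 → 58 → 29 → 88 → 44 → 22 → 11 → 34 → 17 → 52 → 26 → 13 → 40 → 20 → 10 → 5 → 16 → 8 → 4 → 2 → 1
Total steps = 27

27 steps


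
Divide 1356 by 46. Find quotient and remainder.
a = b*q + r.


1356 = 46 * 29 + 22
Check: 1334 + 22 = 1356

q = 29, r = 22


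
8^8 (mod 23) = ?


8^1 mod 23 = 8
8^2 mod 23 = 18
8^3 mod 23 = 6
8^4 mod 23 = 2
8^5 mod 23 = 16
8^6 mod 23 = 13
8^7 mod 23 = 12
8^8 mod 23 = 4


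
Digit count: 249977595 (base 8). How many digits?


249977595 in base 8 = 1671455373
Number of digits = 10

10 digits (base 8)


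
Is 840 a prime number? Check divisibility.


840 / 2 = 420 (exact division)
840 is NOT prime.

No, 840 is not prime


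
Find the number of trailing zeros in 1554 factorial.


floor(1554/5) = 310
floor(1554/25) = 62
floor(1554/125) = 12
floor(1554/625) = 2
Total = 386

386 trailing zeros


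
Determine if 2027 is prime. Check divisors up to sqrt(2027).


Check divisors up to sqrt(2027) = 45.0222
No divisors found.
2027 is prime.

Yes, 2027 is prime


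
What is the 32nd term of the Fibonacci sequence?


Sequence: 1, 1, 2, 3, 5, 8, 13, 21, 34, 55, 89, 144, 233, 377, 610, 987, 1597, 2584, 4181, 6765, 10946, 17711, 28657, 46368, 75025, 121393, 196418, 317811, 514229, 832040, 1346269, 2178309
F(32) = 2178309


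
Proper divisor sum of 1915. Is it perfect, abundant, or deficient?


Proper divisors: 1, 5, 383
Sum = 1 + 5 + 383 = 389
389 < 1915 → deficient

s(1915) = 389 (deficient)


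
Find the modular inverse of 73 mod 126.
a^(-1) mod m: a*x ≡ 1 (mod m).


Use the extended Euclidean algorithm on (126, 73); each row r = 126*s + 73*t:
r=126, s=1, t=0
r=73, s=0, t=1
q=1: r=53, s=1, t=-1   [126*(1) + 73*(-1) = 53]
q=1: r=20, s=-1, t=2   [126*(-1) + 73*(2) = 20]
q=2: r=13, s=3, t=-5   [126*(3) + 73*(-5) = 13]
q=1: r=7, s=-4, t=7   [126*(-4) + 73*(7) = 7]
q=1: r=6, s=7, t=-12   [126*(7) + 73*(-12) = 6]
q=1: r=1, s=-11, t=19   [126*(-11) + 73*(19) = 1]
q=6: r=0, s=73, t=-126   [126*(73) + 73*(-126) = 0]
GCD = 1 with t = 19, so 73*(19) ≡ 1 (mod 126)
Inverse = 19 mod 126 = 19
Check: 73 * 19 = 1387 ≡ 1 (mod 126)

73^(-1) ≡ 19 (mod 126)


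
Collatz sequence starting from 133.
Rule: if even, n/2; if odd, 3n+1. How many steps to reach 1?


133 → 400 → 200 → 100 → 50 → 25 → 76 → 38 → 19 → 58 → 29 → 88 → 44 → 22 → 11 → 34 → 17 → 52 → 26 → 13 → 40 → 20 → 10 → 5 → 16 → 8 → 4 → 2 → 1
Total steps = 28

28 steps


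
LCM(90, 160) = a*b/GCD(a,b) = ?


GCD(90, 160) = 10
LCM = 90*160/10 = 14400/10 = 1440

LCM = 1440


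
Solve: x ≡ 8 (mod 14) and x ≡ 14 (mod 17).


M = 14*17 = 238
M1 = M/14 = 17, M2 = M/17 = 14
M1^(-1) mod 14 = 5, M2^(-1) mod 17 = 11
x = 8*17*5 + 14*14*11 = 2836
2836 mod 238 = 218
Check: 218 mod 14 = 8 ✓, 218 mod 17 = 14 ✓

x ≡ 218 (mod 238)


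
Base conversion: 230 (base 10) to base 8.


230 (base 10) = 230 (decimal)
230 (decimal) = 346 (base 8)


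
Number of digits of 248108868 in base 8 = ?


248108868 in base 8 = 1662353504
Number of digits = 10

10 digits (base 8)


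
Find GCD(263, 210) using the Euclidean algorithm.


263 = 1 * 210 + 53
210 = 3 * 53 + 51
53 = 1 * 51 + 2
51 = 25 * 2 + 1
2 = 2 * 1 + 0
GCD = 1


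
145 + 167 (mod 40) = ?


145 + 167 = 312
312 mod 40 = 32


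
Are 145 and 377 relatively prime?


Euclidean algorithm:
377 = 2 * 145 + 87
145 = 1 * 87 + 58
87 = 1 * 58 + 29
58 = 2 * 29 + 0
GCD(145, 377) = 29

No, not coprime (GCD = 29)


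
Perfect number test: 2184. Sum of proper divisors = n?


Proper divisors of 2184: 1, 2, 3, 4, 6, 7, 8, 12, 13, 14, 21, 24, 26, 28, 39, 42, 52, 56, 78, 84, 91, 104, 156, 168, 182, 273, 312, 364, 546, 728, 1092
Sum = 1 + 2 + 3 + 4 + 6 + 7 + 8 + 12 + 13 + 14 + 21 + 24 + 26 + 28 + 39 + 42 + 52 + 56 + 78 + 84 + 91 + 104 + 156 + 168 + 182 + 273 + 312 + 364 + 546 + 728 + 1092 = 4536

No, 2184 is not perfect (4536 ≠ 2184)


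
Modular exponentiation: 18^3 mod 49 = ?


18^1 mod 49 = 18
18^2 mod 49 = 30
18^3 mod 49 = 1


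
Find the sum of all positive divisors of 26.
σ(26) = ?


Divisors of 26: 1, 2, 13, 26
Sum = 1 + 2 + 13 + 26 = 42

σ(26) = 42


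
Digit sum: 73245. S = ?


7 + 3 + 2 + 4 + 5 = 21


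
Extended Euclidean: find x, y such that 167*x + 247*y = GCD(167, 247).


Tabular extended Euclidean (each row: r = 167*s + 247*t):
r=167, s=1, t=0
r=247, s=0, t=1
q=0: r=167, s=1, t=0   [167*(1) + 247*(0) = 167]
q=1: r=80, s=-1, t=1   [167*(-1) + 247*(1) = 80]
q=2: r=7, s=3, t=-2   [167*(3) + 247*(-2) = 7]
q=11: r=3, s=-34, t=23   [167*(-34) + 247*(23) = 3]
q=2: r=1, s=71, t=-48   [167*(71) + 247*(-48) = 1]
q=3: r=0, s=-247, t=167   [167*(-247) + 247*(167) = 0]
GCD = 1; from the row with r=1: x=71, y=-48
Check: 167*(71) + 247*(-48) = 11857 - 11856 = 1

GCD = 1, x = 71, y = -48


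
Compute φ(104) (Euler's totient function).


104 = 2^3 × 13
Prime factors: 2, 13
φ(104) = 104 × (1-1/2) × (1-1/13)
= 104 × 1/2 × 12/13 = 48

φ(104) = 48


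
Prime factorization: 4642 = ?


4642 / 2 = 2321
2321 / 11 = 211
211 / 211 = 1
4642 = 2 × 11 × 211


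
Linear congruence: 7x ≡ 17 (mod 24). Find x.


GCD(7, 24) = 1, unique solution
a^(-1) mod 24 = 7
x = 7 * 17 mod 24 = 23

x ≡ 23 (mod 24)


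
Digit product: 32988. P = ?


3 × 2 × 9 × 8 × 8 = 3456


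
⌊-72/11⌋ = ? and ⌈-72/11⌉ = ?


-72/11 = -6.5455
floor = -7
ceil = -6

floor = -7, ceil = -6


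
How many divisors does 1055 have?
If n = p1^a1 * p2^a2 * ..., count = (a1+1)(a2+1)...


1055 = 5^1 × 211^1
d(1055) = (1+1) × (1+1) = 4

4 divisors


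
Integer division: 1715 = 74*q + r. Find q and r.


1715 = 74 * 23 + 13
Check: 1702 + 13 = 1715

q = 23, r = 13


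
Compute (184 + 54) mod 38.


184 + 54 = 238
238 mod 38 = 10


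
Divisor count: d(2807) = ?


2807 = 7^1 × 401^1
d(2807) = (1+1) × (1+1) = 4

4 divisors


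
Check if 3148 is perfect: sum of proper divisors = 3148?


Proper divisors of 3148: 1, 2, 4, 787, 1574
Sum = 1 + 2 + 4 + 787 + 1574 = 2368

No, 3148 is not perfect (2368 ≠ 3148)


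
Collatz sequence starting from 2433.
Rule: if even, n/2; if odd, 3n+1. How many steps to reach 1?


2433 → 7300 → 3650 → 1825 → 5476 → 2738 → 1369 → 4108 → 2054 → 1027 → 3082 → 1541 → 4624 → 2312 → 1156 → 578 → 289 → 868 → 434 → 217 → 652 → 326 → 163 → 490 → 245 → 736 → 368 → 184 → 92 → 46 → 23 → 70 → 35 → 106 → 53 → 160 → 80 → 40 → 20 → 10 → 5 → 16 → 8 → 4 → 2 → 1
Total steps = 45

45 steps


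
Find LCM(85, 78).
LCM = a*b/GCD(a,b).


GCD(85, 78) = 1
LCM = 85*78/1 = 6630/1 = 6630

LCM = 6630


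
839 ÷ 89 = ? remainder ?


839 = 89 * 9 + 38
Check: 801 + 38 = 839

q = 9, r = 38


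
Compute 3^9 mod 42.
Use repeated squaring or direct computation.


3^1 mod 42 = 3
3^2 mod 42 = 9
3^3 mod 42 = 27
3^4 mod 42 = 39
3^5 mod 42 = 33
3^6 mod 42 = 15
3^7 mod 42 = 3
3^8 mod 42 = 9
3^9 mod 42 = 27


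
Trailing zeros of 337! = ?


floor(337/5) = 67
floor(337/25) = 13
floor(337/125) = 2
Total = 82

82 trailing zeros


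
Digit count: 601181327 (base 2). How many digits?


601181327 in base 2 = 100011110101010100110010001111
Number of digits = 30

30 digits (base 2)


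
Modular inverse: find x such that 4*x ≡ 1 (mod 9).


Use the extended Euclidean algorithm on (9, 4); each row r = 9*s + 4*t:
r=9, s=1, t=0
r=4, s=0, t=1
q=2: r=1, s=1, t=-2   [9*(1) + 4*(-2) = 1]
q=4: r=0, s=-4, t=9   [9*(-4) + 4*(9) = 0]
GCD = 1 with t = -2, so 4*(-2) ≡ 1 (mod 9)
Inverse = -2 mod 9 = 7
Check: 4 * 7 = 28 ≡ 1 (mod 9)

4^(-1) ≡ 7 (mod 9)


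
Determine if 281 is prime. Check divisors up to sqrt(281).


Check divisors up to sqrt(281) = 16.7631
No divisors found.
281 is prime.

Yes, 281 is prime


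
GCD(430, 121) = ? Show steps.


430 = 3 * 121 + 67
121 = 1 * 67 + 54
67 = 1 * 54 + 13
54 = 4 * 13 + 2
13 = 6 * 2 + 1
2 = 2 * 1 + 0
GCD = 1


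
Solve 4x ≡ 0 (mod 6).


GCD(4, 6) = 2 divides 0
Divide: 2x ≡ 0 (mod 3)
x ≡ 0 (mod 3)


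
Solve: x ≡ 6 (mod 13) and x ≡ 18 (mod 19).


M = 13*19 = 247
M1 = M/13 = 19, M2 = M/19 = 13
M1^(-1) mod 13 = 11, M2^(-1) mod 19 = 3
x = 6*19*11 + 18*13*3 = 1956
1956 mod 247 = 227
Check: 227 mod 13 = 6 ✓, 227 mod 19 = 18 ✓

x ≡ 227 (mod 247)


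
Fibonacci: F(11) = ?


Sequence: 1, 1, 2, 3, 5, 8, 13, 21, 34, 55, 89
F(11) = 89


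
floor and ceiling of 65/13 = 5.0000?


65/13 = 5.0000
floor = 5
ceil = 5

floor = 5, ceil = 5


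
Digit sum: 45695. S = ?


4 + 5 + 6 + 9 + 5 = 29


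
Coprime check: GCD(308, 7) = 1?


Euclidean algorithm:
308 = 44 * 7 + 0
GCD(308, 7) = 7

No, not coprime (GCD = 7)


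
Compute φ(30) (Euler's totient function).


30 = 2 × 3 × 5
Prime factors: 2, 3, 5
φ(30) = 30 × (1-1/2) × (1-1/3) × (1-1/5)
= 30 × 1/2 × 2/3 × 4/5 = 8

φ(30) = 8


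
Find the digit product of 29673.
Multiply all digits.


2 × 9 × 6 × 7 × 3 = 2268


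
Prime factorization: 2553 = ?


2553 / 3 = 851
851 / 23 = 37
37 / 37 = 1
2553 = 3 × 23 × 37


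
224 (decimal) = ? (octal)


224 (base 10) = 224 (decimal)
224 (decimal) = 340 (base 8)


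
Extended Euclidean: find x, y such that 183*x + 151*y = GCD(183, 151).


Tabular extended Euclidean (each row: r = 183*s + 151*t):
r=183, s=1, t=0
r=151, s=0, t=1
q=1: r=32, s=1, t=-1   [183*(1) + 151*(-1) = 32]
q=4: r=23, s=-4, t=5   [183*(-4) + 151*(5) = 23]
q=1: r=9, s=5, t=-6   [183*(5) + 151*(-6) = 9]
q=2: r=5, s=-14, t=17   [183*(-14) + 151*(17) = 5]
q=1: r=4, s=19, t=-23   [183*(19) + 151*(-23) = 4]
q=1: r=1, s=-33, t=40   [183*(-33) + 151*(40) = 1]
q=4: r=0, s=151, t=-183   [183*(151) + 151*(-183) = 0]
GCD = 1; from the row with r=1: x=-33, y=40
Check: 183*(-33) + 151*(40) = -6039 + 6040 = 1

GCD = 1, x = -33, y = 40


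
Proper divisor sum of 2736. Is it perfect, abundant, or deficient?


Proper divisors: 1, 2, 3, 4, 6, 8, 9, 12, 16, 18, 19, 24, 36, 38, 48, 57, 72, 76, 114, 144, 152, 171, 228, 304, 342, 456, 684, 912, 1368
Sum = 1 + 2 + 3 + 4 + 6 + 8 + 9 + 12 + 16 + 18 + 19 + 24 + 36 + 38 + 48 + 57 + 72 + 76 + 114 + 144 + 152 + 171 + 228 + 304 + 342 + 456 + 684 + 912 + 1368 = 5324
5324 > 2736 → abundant

s(2736) = 5324 (abundant)


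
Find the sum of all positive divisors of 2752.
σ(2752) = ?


Divisors of 2752: 1, 2, 4, 8, 16, 32, 43, 64, 86, 172, 344, 688, 1376, 2752
Sum = 1 + 2 + 4 + 8 + 16 + 32 + 43 + 64 + 86 + 172 + 344 + 688 + 1376 + 2752 = 5588

σ(2752) = 5588


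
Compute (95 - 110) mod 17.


95 - 110 = -15
-15 mod 17 = 2


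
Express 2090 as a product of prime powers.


2090 / 2 = 1045
1045 / 5 = 209
209 / 11 = 19
19 / 19 = 1
2090 = 2 × 5 × 11 × 19


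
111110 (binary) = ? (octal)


111110 (base 2) = 62 (decimal)
62 (decimal) = 76 (base 8)


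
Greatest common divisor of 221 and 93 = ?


221 = 2 * 93 + 35
93 = 2 * 35 + 23
35 = 1 * 23 + 12
23 = 1 * 12 + 11
12 = 1 * 11 + 1
11 = 11 * 1 + 0
GCD = 1


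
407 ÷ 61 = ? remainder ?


407 = 61 * 6 + 41
Check: 366 + 41 = 407

q = 6, r = 41


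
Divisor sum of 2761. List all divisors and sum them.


Divisors of 2761: 1, 11, 251, 2761
Sum = 1 + 11 + 251 + 2761 = 3024

σ(2761) = 3024


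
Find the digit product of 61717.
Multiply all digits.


6 × 1 × 7 × 1 × 7 = 294


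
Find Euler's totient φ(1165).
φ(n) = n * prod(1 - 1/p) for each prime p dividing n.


1165 = 5 × 233
Prime factors: 5, 233
φ(1165) = 1165 × (1-1/5) × (1-1/233)
= 1165 × 4/5 × 232/233 = 928

φ(1165) = 928


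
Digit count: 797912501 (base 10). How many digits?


797912501 has 9 digits in base 10
floor(log10(797912501)) + 1 = floor(8.9020) + 1 = 9

9 digits (base 10)


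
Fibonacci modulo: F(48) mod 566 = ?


F(k) mod 566 for k=1..48:
1, 1, 2, 3, 5, 8, 13, 21, 34, 55, 89, 144, 233, 377, 44, 421, 465, 320, 219, 539, 192, 165, 357, 522, 313, 269, 16, 285, 301, 20, 321, 341, 96, 437, 533, 404, 371, 209, 14, 223, 237, 460, 131, 25, 156, 181, 337, 518
F(48) mod 566 = 518


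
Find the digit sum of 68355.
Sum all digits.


6 + 8 + 3 + 5 + 5 = 27


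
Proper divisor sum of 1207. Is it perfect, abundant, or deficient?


Proper divisors: 1, 17, 71
Sum = 1 + 17 + 71 = 89
89 < 1207 → deficient

s(1207) = 89 (deficient)


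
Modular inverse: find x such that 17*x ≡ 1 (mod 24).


Use the extended Euclidean algorithm on (24, 17); each row r = 24*s + 17*t:
r=24, s=1, t=0
r=17, s=0, t=1
q=1: r=7, s=1, t=-1   [24*(1) + 17*(-1) = 7]
q=2: r=3, s=-2, t=3   [24*(-2) + 17*(3) = 3]
q=2: r=1, s=5, t=-7   [24*(5) + 17*(-7) = 1]
q=3: r=0, s=-17, t=24   [24*(-17) + 17*(24) = 0]
GCD = 1 with t = -7, so 17*(-7) ≡ 1 (mod 24)
Inverse = -7 mod 24 = 17
Check: 17 * 17 = 289 ≡ 1 (mod 24)

17^(-1) ≡ 17 (mod 24)
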